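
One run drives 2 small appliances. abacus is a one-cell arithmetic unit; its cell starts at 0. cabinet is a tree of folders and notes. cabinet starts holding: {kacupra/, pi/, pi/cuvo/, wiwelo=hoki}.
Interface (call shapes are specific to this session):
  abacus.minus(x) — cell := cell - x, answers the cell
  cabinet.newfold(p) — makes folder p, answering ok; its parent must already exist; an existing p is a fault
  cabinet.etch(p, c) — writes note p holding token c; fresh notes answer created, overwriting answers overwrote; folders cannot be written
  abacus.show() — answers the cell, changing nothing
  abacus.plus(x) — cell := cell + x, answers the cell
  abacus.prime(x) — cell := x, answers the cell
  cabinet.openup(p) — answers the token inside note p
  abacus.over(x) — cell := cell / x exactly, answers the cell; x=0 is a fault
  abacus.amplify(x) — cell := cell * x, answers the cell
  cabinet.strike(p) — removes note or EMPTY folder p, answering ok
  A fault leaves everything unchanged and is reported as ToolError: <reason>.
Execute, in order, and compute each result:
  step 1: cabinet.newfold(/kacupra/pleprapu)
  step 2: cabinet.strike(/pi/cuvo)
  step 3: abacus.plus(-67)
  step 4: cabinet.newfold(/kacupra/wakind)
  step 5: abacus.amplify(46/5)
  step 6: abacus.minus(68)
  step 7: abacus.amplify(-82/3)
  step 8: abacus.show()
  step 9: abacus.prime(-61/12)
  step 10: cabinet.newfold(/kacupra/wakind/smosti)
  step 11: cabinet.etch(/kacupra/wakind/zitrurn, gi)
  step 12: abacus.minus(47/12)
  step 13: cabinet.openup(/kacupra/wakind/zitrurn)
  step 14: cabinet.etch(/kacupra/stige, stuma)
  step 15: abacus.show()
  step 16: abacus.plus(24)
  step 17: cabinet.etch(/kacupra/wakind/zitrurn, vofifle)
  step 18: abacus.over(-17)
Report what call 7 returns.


==> newfold(p='/kacupra/pleprapu')
<== ok
==> strike(p='/pi/cuvo')
<== ok
==> plus(x='-67')
<== -67
==> newfold(p='/kacupra/wakind')
<== ok
==> amplify(x='46/5')
<== -3082/5
==> minus(x='68')
<== -3422/5
==> amplify(x='-82/3')
<== 280604/15
==> show()
<== 280604/15
==> prime(x='-61/12')
<== -61/12
==> newfold(p='/kacupra/wakind/smosti')
<== ok
==> etch(p='/kacupra/wakind/zitrurn', c='gi')
<== created
==> minus(x='47/12')
<== -9
==> openup(p='/kacupra/wakind/zitrurn')
<== gi
==> etch(p='/kacupra/stige', c='stuma')
<== created
==> show()
<== -9
==> plus(x='24')
<== 15
==> etch(p='/kacupra/wakind/zitrurn', c='vofifle')
<== overwrote
==> over(x='-17')
<== -15/17

Answer: 280604/15


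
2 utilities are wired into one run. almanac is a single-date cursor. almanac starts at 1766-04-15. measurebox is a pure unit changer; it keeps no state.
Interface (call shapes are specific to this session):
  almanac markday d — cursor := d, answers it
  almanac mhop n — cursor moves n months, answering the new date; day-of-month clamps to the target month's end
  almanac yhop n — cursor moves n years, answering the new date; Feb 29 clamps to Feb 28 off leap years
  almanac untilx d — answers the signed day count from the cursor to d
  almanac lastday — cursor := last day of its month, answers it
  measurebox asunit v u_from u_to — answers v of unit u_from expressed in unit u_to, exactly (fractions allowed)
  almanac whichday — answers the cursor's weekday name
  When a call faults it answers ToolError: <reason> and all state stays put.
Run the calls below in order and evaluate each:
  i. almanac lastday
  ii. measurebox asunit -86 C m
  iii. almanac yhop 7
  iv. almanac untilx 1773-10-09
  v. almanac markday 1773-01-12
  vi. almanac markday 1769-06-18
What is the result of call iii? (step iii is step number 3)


! almanac lastday() => 1766-04-30
! measurebox asunit(v=-86, u_from=C, u_to=m) => ToolError: incompatible units
! almanac yhop(n=7) => 1773-04-30
! almanac untilx(d=1773-10-09) => 162
! almanac markday(d=1773-01-12) => 1773-01-12
! almanac markday(d=1769-06-18) => 1769-06-18

Answer: 1773-04-30


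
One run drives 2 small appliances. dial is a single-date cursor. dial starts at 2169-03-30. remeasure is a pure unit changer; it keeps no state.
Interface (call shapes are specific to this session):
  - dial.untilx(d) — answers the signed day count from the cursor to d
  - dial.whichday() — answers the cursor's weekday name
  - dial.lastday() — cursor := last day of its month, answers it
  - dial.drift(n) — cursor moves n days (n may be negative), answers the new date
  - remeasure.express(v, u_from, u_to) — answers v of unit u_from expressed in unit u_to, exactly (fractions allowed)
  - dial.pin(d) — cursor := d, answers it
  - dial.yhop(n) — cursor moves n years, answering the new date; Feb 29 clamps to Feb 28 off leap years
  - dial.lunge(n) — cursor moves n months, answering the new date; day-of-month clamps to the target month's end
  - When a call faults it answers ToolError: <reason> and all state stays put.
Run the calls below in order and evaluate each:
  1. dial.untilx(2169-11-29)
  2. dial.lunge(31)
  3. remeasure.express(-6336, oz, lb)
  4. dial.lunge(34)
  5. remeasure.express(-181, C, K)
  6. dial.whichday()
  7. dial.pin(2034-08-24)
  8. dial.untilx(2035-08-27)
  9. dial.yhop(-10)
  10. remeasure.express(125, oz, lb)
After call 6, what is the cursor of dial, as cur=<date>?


> dial.untilx d→2169-11-29
= 244
> dial.lunge n→31
= 2171-10-30
> remeasure.express v→-6336 u_from→oz u_to→lb
= -396
> dial.lunge n→34
= 2174-08-30
> remeasure.express v→-181 u_from→C u_to→K
= 1843/20
> dial.whichday
= Tuesday
> dial.pin d→2034-08-24
= 2034-08-24
> dial.untilx d→2035-08-27
= 368
> dial.yhop n→-10
= 2024-08-24
> remeasure.express v→125 u_from→oz u_to→lb
= 125/16

Answer: cur=2174-08-30


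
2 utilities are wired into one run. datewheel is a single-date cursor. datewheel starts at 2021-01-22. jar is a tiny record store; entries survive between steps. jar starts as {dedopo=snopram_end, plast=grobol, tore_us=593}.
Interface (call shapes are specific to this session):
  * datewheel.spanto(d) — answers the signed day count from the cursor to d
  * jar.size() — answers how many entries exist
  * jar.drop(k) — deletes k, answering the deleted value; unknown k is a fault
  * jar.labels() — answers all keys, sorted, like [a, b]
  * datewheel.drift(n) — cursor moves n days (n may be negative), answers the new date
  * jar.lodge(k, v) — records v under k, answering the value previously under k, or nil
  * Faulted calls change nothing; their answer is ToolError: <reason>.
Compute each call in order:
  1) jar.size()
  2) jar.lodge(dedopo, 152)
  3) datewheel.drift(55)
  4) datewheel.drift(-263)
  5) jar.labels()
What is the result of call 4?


Step: size[]
Result: 3
Step: lodge[k→dedopo; v→152]
Result: snopram_end
Step: drift[n→55]
Result: 2021-03-18
Step: drift[n→-263]
Result: 2020-06-28
Step: labels[]
Result: [dedopo, plast, tore_us]

Answer: 2020-06-28


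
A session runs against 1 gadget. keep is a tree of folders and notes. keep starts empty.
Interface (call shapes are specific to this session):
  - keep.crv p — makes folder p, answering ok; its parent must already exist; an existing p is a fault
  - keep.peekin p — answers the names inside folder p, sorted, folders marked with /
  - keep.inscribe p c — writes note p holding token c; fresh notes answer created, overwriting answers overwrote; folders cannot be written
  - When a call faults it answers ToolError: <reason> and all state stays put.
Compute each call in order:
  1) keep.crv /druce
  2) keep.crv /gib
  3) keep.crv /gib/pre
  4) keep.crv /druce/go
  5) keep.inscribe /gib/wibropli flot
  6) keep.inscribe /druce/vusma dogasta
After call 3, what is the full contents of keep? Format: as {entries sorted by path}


I call keep.crv with p=/druce, giving ok.
I run keep.crv with p=/gib, and see ok.
I call keep.crv with p=/gib/pre, yielding ok.
I call keep.crv with p=/druce/go, — result: ok.
Using keep.inscribe with p=/gib/wibropli, c=flot, — result: created.
I call keep.inscribe with p=/druce/vusma, c=dogasta: created.

Answer: {druce/, gib/, gib/pre/}


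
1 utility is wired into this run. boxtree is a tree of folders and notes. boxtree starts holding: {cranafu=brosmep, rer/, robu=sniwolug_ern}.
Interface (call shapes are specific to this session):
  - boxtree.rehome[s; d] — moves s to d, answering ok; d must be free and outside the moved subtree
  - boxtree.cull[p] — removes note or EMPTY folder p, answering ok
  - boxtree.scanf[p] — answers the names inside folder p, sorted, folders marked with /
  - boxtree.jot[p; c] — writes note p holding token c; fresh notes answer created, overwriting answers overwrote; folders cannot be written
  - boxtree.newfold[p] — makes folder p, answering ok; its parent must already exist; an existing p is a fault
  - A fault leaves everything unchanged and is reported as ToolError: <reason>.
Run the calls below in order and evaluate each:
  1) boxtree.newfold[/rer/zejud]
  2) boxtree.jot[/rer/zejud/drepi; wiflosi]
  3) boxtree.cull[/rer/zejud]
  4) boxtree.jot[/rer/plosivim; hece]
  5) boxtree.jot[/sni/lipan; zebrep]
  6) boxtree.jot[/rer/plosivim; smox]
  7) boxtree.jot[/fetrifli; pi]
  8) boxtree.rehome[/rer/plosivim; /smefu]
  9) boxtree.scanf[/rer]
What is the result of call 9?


==> boxtree.newfold(p='/rer/zejud')
<== ok
==> boxtree.jot(p='/rer/zejud/drepi', c='wiflosi')
<== created
==> boxtree.cull(p='/rer/zejud')
<== ToolError: not empty
==> boxtree.jot(p='/rer/plosivim', c='hece')
<== created
==> boxtree.jot(p='/sni/lipan', c='zebrep')
<== ToolError: no parent
==> boxtree.jot(p='/rer/plosivim', c='smox')
<== overwrote
==> boxtree.jot(p='/fetrifli', c='pi')
<== created
==> boxtree.rehome(s='/rer/plosivim', d='/smefu')
<== ok
==> boxtree.scanf(p='/rer')
<== [zejud/]

Answer: [zejud/]


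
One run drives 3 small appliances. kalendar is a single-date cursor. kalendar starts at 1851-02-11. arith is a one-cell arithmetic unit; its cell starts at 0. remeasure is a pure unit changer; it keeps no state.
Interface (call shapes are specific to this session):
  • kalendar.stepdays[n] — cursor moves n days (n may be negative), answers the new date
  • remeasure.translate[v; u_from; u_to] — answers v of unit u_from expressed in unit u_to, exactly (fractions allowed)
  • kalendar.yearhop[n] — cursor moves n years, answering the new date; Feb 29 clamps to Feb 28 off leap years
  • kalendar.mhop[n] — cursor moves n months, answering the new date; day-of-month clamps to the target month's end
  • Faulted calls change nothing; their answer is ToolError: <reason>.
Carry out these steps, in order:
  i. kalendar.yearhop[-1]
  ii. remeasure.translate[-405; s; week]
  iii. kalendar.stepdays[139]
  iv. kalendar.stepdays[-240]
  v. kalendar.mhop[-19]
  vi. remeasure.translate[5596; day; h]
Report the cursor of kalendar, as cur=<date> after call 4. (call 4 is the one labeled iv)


>> kalendar.yearhop(-1)
<< 1850-02-11
>> remeasure.translate(-405, s, week)
<< -3/4480
>> kalendar.stepdays(139)
<< 1850-06-30
>> kalendar.stepdays(-240)
<< 1849-11-02
>> kalendar.mhop(-19)
<< 1848-04-02
>> remeasure.translate(5596, day, h)
<< 134304

Answer: cur=1849-11-02


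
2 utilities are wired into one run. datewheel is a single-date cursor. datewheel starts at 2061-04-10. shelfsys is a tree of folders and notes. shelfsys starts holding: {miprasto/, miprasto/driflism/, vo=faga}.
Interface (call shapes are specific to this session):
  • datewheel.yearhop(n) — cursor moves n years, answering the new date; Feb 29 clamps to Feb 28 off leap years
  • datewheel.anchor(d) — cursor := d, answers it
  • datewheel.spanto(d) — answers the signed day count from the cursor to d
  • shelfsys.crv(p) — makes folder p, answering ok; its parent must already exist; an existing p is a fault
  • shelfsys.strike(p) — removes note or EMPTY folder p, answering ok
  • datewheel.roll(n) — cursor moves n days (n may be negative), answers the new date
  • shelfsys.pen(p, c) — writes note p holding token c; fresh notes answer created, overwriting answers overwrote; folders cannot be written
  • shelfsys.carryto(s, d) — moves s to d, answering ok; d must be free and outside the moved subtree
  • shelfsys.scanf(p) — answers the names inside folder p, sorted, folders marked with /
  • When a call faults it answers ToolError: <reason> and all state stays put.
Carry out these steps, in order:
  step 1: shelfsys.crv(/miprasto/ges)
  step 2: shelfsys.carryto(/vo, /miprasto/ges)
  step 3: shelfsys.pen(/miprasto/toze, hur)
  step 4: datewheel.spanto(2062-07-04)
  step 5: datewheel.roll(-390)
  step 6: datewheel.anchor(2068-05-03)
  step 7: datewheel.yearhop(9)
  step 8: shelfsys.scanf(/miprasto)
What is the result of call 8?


% shelfsys.crv p: /miprasto/ges
  ok
% shelfsys.carryto s: /vo d: /miprasto/ges
  ToolError: exists
% shelfsys.pen p: /miprasto/toze c: hur
  created
% datewheel.spanto d: 2062-07-04
  450
% datewheel.roll n: -390
  2060-03-16
% datewheel.anchor d: 2068-05-03
  2068-05-03
% datewheel.yearhop n: 9
  2077-05-03
% shelfsys.scanf p: /miprasto
  [driflism/, ges/, toze]

Answer: [driflism/, ges/, toze]


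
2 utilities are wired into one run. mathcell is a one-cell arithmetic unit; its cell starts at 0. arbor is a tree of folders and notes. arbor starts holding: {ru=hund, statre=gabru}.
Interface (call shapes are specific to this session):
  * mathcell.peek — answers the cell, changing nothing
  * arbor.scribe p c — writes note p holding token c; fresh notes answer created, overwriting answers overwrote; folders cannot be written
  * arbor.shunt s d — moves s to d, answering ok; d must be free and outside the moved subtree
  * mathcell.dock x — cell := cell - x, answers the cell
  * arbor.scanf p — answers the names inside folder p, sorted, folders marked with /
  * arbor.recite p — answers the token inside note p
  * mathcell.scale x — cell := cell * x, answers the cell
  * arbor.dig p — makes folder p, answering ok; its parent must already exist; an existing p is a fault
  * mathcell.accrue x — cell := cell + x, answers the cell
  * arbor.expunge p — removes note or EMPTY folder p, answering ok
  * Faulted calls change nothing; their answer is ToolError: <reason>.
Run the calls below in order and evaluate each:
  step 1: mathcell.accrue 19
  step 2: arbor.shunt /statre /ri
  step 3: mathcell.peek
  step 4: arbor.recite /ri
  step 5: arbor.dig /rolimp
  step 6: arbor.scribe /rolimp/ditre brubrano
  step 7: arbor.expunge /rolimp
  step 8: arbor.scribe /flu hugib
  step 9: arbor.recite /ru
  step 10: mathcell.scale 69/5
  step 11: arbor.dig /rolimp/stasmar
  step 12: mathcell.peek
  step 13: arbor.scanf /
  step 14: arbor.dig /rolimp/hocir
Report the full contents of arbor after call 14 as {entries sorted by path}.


·→ accrue(x=19)
·← 19
·→ shunt(s=/statre, d=/ri)
·← ok
·→ peek()
·← 19
·→ recite(p=/ri)
·← gabru
·→ dig(p=/rolimp)
·← ok
·→ scribe(p=/rolimp/ditre, c=brubrano)
·← created
·→ expunge(p=/rolimp)
·← ToolError: not empty
·→ scribe(p=/flu, c=hugib)
·← created
·→ recite(p=/ru)
·← hund
·→ scale(x=69/5)
·← 1311/5
·→ dig(p=/rolimp/stasmar)
·← ok
·→ peek()
·← 1311/5
·→ scanf(p=/)
·← [flu, ri, rolimp/, ru]
·→ dig(p=/rolimp/hocir)
·← ok

Answer: {flu=hugib, ri=gabru, rolimp/, rolimp/ditre=brubrano, rolimp/hocir/, rolimp/stasmar/, ru=hund}


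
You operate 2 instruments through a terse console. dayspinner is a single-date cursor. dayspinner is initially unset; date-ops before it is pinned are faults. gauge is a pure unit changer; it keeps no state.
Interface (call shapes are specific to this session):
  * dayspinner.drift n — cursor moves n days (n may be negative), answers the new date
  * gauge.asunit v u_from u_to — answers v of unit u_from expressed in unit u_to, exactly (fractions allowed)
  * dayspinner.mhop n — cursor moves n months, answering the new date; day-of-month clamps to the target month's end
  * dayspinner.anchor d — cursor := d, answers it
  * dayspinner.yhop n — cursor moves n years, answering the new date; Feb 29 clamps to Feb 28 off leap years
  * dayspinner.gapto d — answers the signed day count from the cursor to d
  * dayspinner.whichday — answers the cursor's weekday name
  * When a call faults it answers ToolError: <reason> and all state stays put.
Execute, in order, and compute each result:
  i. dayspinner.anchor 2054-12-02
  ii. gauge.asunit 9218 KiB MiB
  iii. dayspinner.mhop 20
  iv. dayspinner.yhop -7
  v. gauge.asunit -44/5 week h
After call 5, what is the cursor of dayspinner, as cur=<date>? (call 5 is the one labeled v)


Answer: cur=2049-08-02

Derivation:
[in] dayspinner.anchor d=2054-12-02
:: 2054-12-02
[in] gauge.asunit v=9218 u_from=KiB u_to=MiB
:: 4609/512
[in] dayspinner.mhop n=20
:: 2056-08-02
[in] dayspinner.yhop n=-7
:: 2049-08-02
[in] gauge.asunit v=-44/5 u_from=week u_to=h
:: -7392/5


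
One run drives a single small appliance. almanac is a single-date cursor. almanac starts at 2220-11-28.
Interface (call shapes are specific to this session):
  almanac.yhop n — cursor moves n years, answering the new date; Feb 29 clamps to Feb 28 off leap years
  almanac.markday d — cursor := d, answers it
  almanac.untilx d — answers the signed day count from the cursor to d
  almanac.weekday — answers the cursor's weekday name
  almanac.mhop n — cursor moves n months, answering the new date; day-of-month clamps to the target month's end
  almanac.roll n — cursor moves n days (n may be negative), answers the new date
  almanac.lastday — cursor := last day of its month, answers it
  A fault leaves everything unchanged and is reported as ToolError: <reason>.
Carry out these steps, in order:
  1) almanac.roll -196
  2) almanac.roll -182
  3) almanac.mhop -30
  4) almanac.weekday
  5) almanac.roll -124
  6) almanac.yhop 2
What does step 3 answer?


-- 1. roll(n=-196) == 2220-05-16
-- 2. roll(n=-182) == 2219-11-16
-- 3. mhop(n=-30) == 2217-05-16
-- 4. weekday() == Friday
-- 5. roll(n=-124) == 2217-01-12
-- 6. yhop(n=2) == 2219-01-12

Answer: 2217-05-16


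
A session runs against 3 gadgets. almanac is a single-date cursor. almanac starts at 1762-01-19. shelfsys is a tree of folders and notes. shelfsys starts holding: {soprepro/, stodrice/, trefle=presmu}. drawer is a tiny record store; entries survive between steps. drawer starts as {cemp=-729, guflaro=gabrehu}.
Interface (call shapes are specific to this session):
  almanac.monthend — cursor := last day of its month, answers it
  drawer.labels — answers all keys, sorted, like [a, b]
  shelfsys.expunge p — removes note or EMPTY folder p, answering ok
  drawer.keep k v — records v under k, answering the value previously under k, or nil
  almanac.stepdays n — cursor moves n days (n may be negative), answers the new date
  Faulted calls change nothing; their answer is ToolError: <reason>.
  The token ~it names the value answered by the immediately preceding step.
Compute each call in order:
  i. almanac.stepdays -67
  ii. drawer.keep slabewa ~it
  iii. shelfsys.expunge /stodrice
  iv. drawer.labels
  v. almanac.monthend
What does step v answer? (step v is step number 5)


>>> almanac.stepdays -67
= 1761-11-13
>>> drawer.keep slabewa ~it
= nil
>>> shelfsys.expunge /stodrice
= ok
>>> drawer.labels
= [cemp, guflaro, slabewa]
>>> almanac.monthend
= 1761-11-30

Answer: 1761-11-30


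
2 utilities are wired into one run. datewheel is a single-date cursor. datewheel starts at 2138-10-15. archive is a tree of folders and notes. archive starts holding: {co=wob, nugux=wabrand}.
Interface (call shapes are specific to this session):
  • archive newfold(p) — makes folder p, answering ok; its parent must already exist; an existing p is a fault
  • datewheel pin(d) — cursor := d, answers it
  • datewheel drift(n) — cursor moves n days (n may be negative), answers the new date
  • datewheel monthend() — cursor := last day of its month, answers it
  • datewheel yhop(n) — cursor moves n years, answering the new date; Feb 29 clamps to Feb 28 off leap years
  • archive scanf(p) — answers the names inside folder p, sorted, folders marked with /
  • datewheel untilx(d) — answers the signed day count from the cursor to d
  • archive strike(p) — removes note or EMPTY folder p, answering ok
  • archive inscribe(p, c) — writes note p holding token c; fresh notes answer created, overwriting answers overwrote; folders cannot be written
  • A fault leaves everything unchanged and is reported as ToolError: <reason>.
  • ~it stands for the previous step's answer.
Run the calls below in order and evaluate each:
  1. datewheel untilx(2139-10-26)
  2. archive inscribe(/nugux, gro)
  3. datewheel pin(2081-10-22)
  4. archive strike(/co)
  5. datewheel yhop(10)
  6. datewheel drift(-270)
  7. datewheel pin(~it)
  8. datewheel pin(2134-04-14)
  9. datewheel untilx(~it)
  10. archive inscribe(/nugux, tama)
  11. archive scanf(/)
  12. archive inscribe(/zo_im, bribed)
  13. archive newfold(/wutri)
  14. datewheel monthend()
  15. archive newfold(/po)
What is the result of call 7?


I use datewheel untilx on d='2139-10-26', — result: 376.
I run archive inscribe on p='/nugux', c='gro', — result: overwrote.
Next I call datewheel pin on d='2081-10-22', — result: 2081-10-22.
I use archive strike on p='/co', → ok.
I run datewheel yhop on n='10', — result: 2091-10-22.
Using datewheel drift on n='-270', and observe 2091-01-25.
I use datewheel pin on d='~it', — result: 2091-01-25.
Invoking datewheel pin on d='2134-04-14', and get 2134-04-14.
Then datewheel untilx on d='~it', and observe 0.
I use archive inscribe on p='/nugux', c='tama', which returns overwrote.
Next I call archive scanf on p='/', — result: [nugux].
I try archive inscribe on p='/zo_im', c='bribed', and observe created.
I run archive newfold on p='/wutri', which returns ok.
I invoke datewheel monthend(), → 2134-04-30.
Now I run archive newfold on p='/po', and see ok.

Answer: 2091-01-25


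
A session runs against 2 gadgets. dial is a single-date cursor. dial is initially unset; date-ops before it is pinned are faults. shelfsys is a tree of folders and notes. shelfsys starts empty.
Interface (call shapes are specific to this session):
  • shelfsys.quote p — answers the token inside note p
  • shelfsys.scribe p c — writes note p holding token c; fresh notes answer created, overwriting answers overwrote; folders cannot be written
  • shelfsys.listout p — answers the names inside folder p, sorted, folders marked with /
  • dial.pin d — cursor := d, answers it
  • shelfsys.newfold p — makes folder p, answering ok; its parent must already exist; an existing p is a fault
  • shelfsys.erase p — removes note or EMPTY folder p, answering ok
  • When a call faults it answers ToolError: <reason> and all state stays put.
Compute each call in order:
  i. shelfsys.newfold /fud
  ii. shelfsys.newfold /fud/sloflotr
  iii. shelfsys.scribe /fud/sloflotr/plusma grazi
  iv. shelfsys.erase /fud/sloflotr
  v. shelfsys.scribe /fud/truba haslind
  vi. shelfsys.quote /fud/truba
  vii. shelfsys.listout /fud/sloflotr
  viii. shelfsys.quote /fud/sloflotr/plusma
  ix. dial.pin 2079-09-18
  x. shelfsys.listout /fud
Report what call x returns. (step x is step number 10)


% 1. shelfsys.newfold(p: /fud) -> ok
% 2. shelfsys.newfold(p: /fud/sloflotr) -> ok
% 3. shelfsys.scribe(p: /fud/sloflotr/plusma, c: grazi) -> created
% 4. shelfsys.erase(p: /fud/sloflotr) -> ToolError: not empty
% 5. shelfsys.scribe(p: /fud/truba, c: haslind) -> created
% 6. shelfsys.quote(p: /fud/truba) -> haslind
% 7. shelfsys.listout(p: /fud/sloflotr) -> [plusma]
% 8. shelfsys.quote(p: /fud/sloflotr/plusma) -> grazi
% 9. dial.pin(d: 2079-09-18) -> 2079-09-18
% 10. shelfsys.listout(p: /fud) -> [sloflotr/, truba]

Answer: [sloflotr/, truba]


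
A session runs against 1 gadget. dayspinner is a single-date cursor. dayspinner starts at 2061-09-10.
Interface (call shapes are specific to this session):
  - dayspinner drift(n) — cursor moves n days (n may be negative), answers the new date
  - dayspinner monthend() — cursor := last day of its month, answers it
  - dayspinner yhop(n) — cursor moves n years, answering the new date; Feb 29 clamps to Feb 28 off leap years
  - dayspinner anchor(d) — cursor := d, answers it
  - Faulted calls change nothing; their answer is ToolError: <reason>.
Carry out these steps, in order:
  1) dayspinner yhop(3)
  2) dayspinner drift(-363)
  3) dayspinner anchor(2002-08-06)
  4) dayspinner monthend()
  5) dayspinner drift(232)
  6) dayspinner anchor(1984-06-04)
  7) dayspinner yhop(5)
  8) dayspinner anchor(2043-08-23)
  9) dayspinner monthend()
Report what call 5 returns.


Answer: 2003-04-20

Derivation:
// 1. dayspinner yhop(n: 3) : 2064-09-10
// 2. dayspinner drift(n: -363) : 2063-09-13
// 3. dayspinner anchor(d: 2002-08-06) : 2002-08-06
// 4. dayspinner monthend() : 2002-08-31
// 5. dayspinner drift(n: 232) : 2003-04-20
// 6. dayspinner anchor(d: 1984-06-04) : 1984-06-04
// 7. dayspinner yhop(n: 5) : 1989-06-04
// 8. dayspinner anchor(d: 2043-08-23) : 2043-08-23
// 9. dayspinner monthend() : 2043-08-31


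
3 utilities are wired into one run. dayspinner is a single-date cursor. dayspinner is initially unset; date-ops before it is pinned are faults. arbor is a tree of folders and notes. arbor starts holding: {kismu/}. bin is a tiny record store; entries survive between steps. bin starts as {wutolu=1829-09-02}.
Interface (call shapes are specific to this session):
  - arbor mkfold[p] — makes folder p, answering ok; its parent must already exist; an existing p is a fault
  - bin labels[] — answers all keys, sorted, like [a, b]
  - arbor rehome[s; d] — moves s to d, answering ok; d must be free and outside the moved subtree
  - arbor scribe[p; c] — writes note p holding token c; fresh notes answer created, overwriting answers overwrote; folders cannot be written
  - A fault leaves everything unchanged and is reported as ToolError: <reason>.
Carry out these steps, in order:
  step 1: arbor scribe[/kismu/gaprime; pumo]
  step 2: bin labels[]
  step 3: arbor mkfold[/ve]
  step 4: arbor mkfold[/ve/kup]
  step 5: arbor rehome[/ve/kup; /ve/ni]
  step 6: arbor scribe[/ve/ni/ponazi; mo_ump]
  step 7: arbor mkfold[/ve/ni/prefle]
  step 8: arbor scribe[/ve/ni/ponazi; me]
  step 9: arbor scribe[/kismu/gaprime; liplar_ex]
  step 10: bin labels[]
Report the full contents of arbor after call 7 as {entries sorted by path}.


I use arbor scribe with p→/kismu/gaprime, c→pumo, → created.
Then bin labels, giving [wutolu].
I use arbor mkfold with p→/ve, and see ok.
Then arbor mkfold with p→/ve/kup, → ok.
I invoke arbor rehome with s→/ve/kup, d→/ve/ni, which returns ok.
Calling arbor scribe with p→/ve/ni/ponazi, c→mo_ump, — result: created.
I call arbor mkfold with p→/ve/ni/prefle, — result: ok.
I run arbor scribe with p→/ve/ni/ponazi, c→me: overwrote.
Then arbor scribe with p→/kismu/gaprime, c→liplar_ex: overwrote.
I use bin labels(), and get [wutolu].

Answer: {kismu/, kismu/gaprime=pumo, ve/, ve/ni/, ve/ni/ponazi=mo_ump, ve/ni/prefle/}


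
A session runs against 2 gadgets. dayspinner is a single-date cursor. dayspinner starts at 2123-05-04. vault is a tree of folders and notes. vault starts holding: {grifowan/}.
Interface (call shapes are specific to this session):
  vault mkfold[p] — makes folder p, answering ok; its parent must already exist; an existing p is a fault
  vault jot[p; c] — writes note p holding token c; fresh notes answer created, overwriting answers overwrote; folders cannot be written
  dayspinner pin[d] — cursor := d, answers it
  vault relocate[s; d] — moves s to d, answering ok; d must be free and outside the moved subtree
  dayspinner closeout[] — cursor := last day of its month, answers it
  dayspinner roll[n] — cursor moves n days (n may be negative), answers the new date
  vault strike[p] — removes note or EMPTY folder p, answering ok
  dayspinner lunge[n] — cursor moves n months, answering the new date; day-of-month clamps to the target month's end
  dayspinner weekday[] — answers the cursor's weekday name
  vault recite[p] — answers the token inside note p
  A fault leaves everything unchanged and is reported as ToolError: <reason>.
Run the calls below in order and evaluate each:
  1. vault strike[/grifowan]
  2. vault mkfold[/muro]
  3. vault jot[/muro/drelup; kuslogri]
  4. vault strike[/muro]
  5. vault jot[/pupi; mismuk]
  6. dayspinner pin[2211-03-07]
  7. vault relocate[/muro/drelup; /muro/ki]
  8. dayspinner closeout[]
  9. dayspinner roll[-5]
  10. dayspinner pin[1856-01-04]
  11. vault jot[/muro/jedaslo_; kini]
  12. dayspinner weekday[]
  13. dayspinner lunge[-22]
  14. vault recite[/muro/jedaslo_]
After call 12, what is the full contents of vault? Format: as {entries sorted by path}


Answer: {muro/, muro/jedaslo_=kini, muro/ki=kuslogri, pupi=mismuk}

Derivation:
-- vault strike(p=/grifowan) ~> ok
-- vault mkfold(p=/muro) ~> ok
-- vault jot(p=/muro/drelup, c=kuslogri) ~> created
-- vault strike(p=/muro) ~> ToolError: not empty
-- vault jot(p=/pupi, c=mismuk) ~> created
-- dayspinner pin(d=2211-03-07) ~> 2211-03-07
-- vault relocate(s=/muro/drelup, d=/muro/ki) ~> ok
-- dayspinner closeout() ~> 2211-03-31
-- dayspinner roll(n=-5) ~> 2211-03-26
-- dayspinner pin(d=1856-01-04) ~> 1856-01-04
-- vault jot(p=/muro/jedaslo_, c=kini) ~> created
-- dayspinner weekday() ~> Friday
-- dayspinner lunge(n=-22) ~> 1854-03-04
-- vault recite(p=/muro/jedaslo_) ~> kini


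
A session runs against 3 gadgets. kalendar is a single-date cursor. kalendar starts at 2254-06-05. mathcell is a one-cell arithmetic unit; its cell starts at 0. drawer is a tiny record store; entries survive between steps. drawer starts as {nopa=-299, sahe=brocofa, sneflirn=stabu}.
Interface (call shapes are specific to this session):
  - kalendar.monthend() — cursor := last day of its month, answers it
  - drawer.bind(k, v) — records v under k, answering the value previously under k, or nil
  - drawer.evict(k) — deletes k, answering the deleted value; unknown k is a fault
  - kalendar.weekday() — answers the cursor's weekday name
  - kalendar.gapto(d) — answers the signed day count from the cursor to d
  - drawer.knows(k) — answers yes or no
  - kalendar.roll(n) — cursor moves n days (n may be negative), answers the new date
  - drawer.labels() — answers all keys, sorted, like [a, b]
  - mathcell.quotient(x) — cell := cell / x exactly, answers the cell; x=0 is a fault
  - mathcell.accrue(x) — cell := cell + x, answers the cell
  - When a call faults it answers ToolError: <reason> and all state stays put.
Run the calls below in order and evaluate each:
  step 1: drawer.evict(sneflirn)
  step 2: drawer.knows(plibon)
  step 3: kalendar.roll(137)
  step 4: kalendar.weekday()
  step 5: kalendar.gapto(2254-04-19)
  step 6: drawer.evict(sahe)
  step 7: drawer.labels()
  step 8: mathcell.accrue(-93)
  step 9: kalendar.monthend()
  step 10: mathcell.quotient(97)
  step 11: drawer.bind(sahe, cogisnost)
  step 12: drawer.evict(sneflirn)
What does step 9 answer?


Answer: 2254-10-31

Derivation:
Act: evict[k='sneflirn']
Obs: stabu
Act: knows[k='plibon']
Obs: no
Act: roll[n='137']
Obs: 2254-10-20
Act: weekday[]
Obs: Friday
Act: gapto[d='2254-04-19']
Obs: -184
Act: evict[k='sahe']
Obs: brocofa
Act: labels[]
Obs: [nopa]
Act: accrue[x='-93']
Obs: -93
Act: monthend[]
Obs: 2254-10-31
Act: quotient[x='97']
Obs: -93/97
Act: bind[k='sahe'; v='cogisnost']
Obs: nil
Act: evict[k='sneflirn']
Obs: ToolError: no such key sneflirn


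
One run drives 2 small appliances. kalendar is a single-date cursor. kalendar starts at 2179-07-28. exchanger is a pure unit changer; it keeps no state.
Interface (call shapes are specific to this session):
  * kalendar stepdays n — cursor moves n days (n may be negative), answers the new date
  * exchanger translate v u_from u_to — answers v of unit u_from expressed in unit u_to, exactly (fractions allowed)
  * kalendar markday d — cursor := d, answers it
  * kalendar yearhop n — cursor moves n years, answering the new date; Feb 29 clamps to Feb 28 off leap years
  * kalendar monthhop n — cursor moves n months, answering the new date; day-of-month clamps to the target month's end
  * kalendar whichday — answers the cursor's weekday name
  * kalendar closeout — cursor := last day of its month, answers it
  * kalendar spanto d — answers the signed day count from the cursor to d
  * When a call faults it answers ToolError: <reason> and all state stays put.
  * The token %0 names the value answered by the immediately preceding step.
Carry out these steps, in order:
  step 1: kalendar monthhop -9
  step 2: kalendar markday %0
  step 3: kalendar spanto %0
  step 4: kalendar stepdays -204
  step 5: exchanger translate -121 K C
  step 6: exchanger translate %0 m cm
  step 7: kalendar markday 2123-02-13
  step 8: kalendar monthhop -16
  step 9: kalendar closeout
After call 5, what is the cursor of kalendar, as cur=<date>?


Answer: cur=2178-04-07

Derivation:
Step: kalendar monthhop[n: -9]
Result: 2178-10-28
Step: kalendar markday[d: %0]
Result: 2178-10-28
Step: kalendar spanto[d: %0]
Result: 0
Step: kalendar stepdays[n: -204]
Result: 2178-04-07
Step: exchanger translate[v: -121; u_from: K; u_to: C]
Result: -7883/20
Step: exchanger translate[v: %0; u_from: m; u_to: cm]
Result: -39415
Step: kalendar markday[d: 2123-02-13]
Result: 2123-02-13
Step: kalendar monthhop[n: -16]
Result: 2121-10-13
Step: kalendar closeout[]
Result: 2121-10-31


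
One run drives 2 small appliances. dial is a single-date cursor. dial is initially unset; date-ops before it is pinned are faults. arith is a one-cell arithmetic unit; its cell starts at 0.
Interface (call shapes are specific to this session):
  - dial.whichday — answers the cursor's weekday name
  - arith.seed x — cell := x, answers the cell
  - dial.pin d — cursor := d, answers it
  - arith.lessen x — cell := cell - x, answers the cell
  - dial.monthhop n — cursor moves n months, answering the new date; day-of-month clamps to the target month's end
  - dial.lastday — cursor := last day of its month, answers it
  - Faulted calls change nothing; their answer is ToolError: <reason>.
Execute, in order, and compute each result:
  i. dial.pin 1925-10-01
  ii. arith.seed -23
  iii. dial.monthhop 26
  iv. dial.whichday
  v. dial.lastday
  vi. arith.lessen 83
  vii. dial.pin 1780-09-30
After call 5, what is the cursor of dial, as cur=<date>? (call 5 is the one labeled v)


CALL dial.pin[d=1925-10-01]
RET  1925-10-01
CALL arith.seed[x=-23]
RET  -23
CALL dial.monthhop[n=26]
RET  1927-12-01
CALL dial.whichday[]
RET  Thursday
CALL dial.lastday[]
RET  1927-12-31
CALL arith.lessen[x=83]
RET  -106
CALL dial.pin[d=1780-09-30]
RET  1780-09-30

Answer: cur=1927-12-31


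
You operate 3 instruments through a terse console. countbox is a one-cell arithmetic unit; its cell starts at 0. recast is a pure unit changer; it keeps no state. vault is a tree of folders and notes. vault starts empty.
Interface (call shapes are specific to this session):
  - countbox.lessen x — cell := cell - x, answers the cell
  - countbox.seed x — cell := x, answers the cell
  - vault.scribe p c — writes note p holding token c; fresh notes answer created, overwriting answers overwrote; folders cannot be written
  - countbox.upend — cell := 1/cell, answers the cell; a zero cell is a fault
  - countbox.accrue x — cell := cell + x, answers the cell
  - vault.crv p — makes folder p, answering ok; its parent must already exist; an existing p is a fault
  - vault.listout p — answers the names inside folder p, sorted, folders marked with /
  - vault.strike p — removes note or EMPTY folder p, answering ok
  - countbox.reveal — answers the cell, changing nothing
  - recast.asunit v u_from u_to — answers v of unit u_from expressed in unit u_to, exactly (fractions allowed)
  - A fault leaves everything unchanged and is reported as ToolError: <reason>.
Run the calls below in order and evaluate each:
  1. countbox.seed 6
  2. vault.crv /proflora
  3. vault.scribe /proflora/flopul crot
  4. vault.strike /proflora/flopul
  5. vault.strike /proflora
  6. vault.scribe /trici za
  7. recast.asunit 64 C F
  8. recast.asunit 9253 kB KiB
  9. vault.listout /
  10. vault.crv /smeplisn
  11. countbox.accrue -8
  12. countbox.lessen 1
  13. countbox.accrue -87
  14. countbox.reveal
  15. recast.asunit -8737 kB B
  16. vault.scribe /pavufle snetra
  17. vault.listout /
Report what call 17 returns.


I invoke countbox.seed on x='6', — result: 6.
Invoking vault.crv on p='/proflora': ok.
Using vault.scribe on p='/proflora/flopul', c='crot': created.
Invoking vault.strike on p='/proflora/flopul', which returns ok.
Invoking vault.strike on p='/proflora', giving ok.
Now I run vault.scribe on p='/trici', c='za', → created.
Then recast.asunit on v='64', u_from='C', u_to='F', and see 736/5.
Using recast.asunit on v='9253', u_from='kB', u_to='KiB', which returns 1156625/128.
I call vault.listout on p='/', → [trici].
I invoke vault.crv on p='/smeplisn', and see ok.
I try countbox.accrue on x='-8': -2.
Invoking countbox.lessen on x='1', and see -3.
I use countbox.accrue on x='-87', giving -90.
Then countbox.reveal(): -90.
Calling recast.asunit on v='-8737', u_from='kB', u_to='B', — result: -8737000.
I call vault.scribe on p='/pavufle', c='snetra', which returns created.
Now I run vault.listout on p='/', and observe [pavufle, smeplisn/, trici].

Answer: [pavufle, smeplisn/, trici]


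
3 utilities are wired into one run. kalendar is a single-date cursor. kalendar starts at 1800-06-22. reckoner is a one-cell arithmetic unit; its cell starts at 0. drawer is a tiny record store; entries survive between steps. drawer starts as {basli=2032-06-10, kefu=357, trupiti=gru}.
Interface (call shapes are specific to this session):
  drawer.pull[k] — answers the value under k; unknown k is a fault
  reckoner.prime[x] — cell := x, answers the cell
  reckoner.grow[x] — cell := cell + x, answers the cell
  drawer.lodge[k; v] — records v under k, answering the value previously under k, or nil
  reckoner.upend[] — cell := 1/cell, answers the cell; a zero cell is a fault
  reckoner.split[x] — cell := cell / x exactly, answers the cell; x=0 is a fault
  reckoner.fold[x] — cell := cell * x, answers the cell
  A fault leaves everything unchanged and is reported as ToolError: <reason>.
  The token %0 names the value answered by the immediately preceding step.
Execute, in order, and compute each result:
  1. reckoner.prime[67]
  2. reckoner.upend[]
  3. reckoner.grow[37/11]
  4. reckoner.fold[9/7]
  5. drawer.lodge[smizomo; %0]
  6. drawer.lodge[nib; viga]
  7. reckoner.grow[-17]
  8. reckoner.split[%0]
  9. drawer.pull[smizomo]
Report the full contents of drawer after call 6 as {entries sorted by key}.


Answer: {basli=2032-06-10, kefu=357, nib=viga, smizomo=22410/5159, trupiti=gru}

Derivation:
~$ prime x→67
[out] 67
~$ upend
[out] 1/67
~$ grow x→37/11
[out] 2490/737
~$ fold x→9/7
[out] 22410/5159
~$ lodge k→smizomo v→%0
[out] nil
~$ lodge k→nib v→viga
[out] nil
~$ grow x→-17
[out] -65293/5159
~$ split x→%0
[out] 1
~$ pull k→smizomo
[out] 22410/5159


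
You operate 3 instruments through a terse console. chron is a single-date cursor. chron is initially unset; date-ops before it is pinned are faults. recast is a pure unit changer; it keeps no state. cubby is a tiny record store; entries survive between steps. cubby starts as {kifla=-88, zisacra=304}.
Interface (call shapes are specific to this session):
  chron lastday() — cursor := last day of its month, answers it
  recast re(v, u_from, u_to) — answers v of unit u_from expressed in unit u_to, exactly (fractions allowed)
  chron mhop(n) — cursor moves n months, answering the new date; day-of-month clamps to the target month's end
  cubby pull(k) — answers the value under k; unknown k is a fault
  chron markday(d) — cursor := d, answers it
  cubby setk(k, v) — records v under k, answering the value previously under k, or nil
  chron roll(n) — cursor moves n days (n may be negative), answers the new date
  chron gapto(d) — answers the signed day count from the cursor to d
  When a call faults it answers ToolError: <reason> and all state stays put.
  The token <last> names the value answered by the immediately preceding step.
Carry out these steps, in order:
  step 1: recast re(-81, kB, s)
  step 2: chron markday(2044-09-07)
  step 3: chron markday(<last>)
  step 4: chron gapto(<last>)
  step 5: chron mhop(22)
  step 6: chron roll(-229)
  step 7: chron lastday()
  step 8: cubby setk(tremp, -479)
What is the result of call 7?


Answer: 2045-11-30

Derivation:
> recast re v='-81' u_from='kB' u_to='s'
= ToolError: incompatible units
> chron markday d='2044-09-07'
= 2044-09-07
> chron markday d='<last>'
= 2044-09-07
> chron gapto d='<last>'
= 0
> chron mhop n='22'
= 2046-07-07
> chron roll n='-229'
= 2045-11-20
> chron lastday
= 2045-11-30
> cubby setk k='tremp' v='-479'
= nil
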